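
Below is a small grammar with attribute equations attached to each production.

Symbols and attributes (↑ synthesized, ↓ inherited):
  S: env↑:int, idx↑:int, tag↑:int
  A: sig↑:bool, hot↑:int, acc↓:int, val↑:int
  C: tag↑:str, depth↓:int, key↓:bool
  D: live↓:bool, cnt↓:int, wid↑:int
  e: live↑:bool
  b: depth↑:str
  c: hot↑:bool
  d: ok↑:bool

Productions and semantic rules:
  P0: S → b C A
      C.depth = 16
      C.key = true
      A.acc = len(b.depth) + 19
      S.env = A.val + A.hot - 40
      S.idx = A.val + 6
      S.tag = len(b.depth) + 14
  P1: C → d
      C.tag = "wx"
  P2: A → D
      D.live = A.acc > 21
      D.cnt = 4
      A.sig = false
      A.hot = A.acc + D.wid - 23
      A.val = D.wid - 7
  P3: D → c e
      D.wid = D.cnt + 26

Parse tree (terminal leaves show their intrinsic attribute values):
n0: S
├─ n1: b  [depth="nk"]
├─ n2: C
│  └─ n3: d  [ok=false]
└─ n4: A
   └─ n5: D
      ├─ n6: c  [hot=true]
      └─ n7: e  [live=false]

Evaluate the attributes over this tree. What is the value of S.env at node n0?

11

1. n1.depth = "nk"  [terminal]
2. n2.depth = 16  [16]
3. n2.key = true  [true]
4. n3.ok = false  [terminal]
5. n2.tag = "wx"  ["wx"]
6. n4.acc = 21  [len(b.depth) + 19]
7. n5.live = false  [A.acc > 21]
8. n5.cnt = 4  [4]
9. n6.hot = true  [terminal]
10. n7.live = false  [terminal]
11. n5.wid = 30  [D.cnt + 26]
12. n4.sig = false  [false]
13. n4.hot = 28  [A.acc + D.wid - 23]
14. n4.val = 23  [D.wid - 7]
15. n0.env = 11  [A.val + A.hot - 40]
16. n0.idx = 29  [A.val + 6]
17. n0.tag = 16  [len(b.depth) + 14]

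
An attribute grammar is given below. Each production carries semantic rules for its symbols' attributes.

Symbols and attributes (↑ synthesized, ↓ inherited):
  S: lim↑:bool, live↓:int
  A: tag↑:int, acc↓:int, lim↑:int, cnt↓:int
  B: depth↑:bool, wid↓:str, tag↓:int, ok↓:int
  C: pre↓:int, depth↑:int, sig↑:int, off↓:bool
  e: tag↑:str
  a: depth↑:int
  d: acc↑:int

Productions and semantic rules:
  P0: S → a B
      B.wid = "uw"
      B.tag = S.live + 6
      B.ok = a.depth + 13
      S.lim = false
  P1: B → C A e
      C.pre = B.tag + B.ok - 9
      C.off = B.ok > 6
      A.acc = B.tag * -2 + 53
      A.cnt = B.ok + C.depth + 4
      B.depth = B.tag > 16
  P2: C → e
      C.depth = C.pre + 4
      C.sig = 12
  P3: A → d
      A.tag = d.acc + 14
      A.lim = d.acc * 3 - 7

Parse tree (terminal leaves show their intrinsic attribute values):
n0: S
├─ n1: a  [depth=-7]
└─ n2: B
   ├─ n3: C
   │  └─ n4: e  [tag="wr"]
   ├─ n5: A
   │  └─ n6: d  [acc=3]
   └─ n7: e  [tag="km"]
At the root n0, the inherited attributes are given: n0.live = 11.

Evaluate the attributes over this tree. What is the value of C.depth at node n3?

18

1. n0.live = 11  [given at root]
2. n1.depth = -7  [terminal]
3. n2.wid = "uw"  ["uw"]
4. n2.tag = 17  [S.live + 6]
5. n2.ok = 6  [a.depth + 13]
6. n3.pre = 14  [B.tag + B.ok - 9]
7. n3.off = false  [B.ok > 6]
8. n4.tag = "wr"  [terminal]
9. n3.depth = 18  [C.pre + 4]
10. n3.sig = 12  [12]
11. n5.acc = 19  [B.tag * -2 + 53]
12. n5.cnt = 28  [B.ok + C.depth + 4]
13. n6.acc = 3  [terminal]
14. n5.tag = 17  [d.acc + 14]
15. n5.lim = 2  [d.acc * 3 - 7]
16. n7.tag = "km"  [terminal]
17. n2.depth = true  [B.tag > 16]
18. n0.lim = false  [false]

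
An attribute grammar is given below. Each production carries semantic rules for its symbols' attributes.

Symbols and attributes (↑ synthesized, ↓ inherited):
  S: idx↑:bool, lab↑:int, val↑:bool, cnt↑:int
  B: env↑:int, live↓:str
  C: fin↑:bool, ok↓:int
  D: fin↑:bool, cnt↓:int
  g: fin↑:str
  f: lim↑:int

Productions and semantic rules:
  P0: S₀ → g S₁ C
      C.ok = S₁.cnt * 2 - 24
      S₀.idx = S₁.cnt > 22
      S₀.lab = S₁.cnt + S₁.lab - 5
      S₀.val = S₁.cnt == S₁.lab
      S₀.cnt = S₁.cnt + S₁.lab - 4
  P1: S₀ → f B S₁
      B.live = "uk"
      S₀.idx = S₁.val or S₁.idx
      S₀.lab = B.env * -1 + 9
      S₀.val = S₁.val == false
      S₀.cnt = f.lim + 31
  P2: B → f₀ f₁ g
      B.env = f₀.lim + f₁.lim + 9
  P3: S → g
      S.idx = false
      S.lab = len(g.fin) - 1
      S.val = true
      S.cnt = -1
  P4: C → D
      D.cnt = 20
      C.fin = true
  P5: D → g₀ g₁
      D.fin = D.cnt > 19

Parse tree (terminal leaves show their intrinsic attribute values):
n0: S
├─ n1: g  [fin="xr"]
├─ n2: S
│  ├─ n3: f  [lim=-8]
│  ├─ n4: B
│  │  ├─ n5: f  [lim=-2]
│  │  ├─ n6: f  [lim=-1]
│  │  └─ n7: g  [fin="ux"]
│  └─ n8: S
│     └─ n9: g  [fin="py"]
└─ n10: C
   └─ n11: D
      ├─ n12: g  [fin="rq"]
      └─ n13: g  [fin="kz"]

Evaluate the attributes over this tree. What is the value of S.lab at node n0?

1. n1.fin = "xr"  [terminal]
2. n3.lim = -8  [terminal]
3. n4.live = "uk"  ["uk"]
4. n5.lim = -2  [terminal]
5. n6.lim = -1  [terminal]
6. n7.fin = "ux"  [terminal]
7. n4.env = 6  [f₀.lim + f₁.lim + 9]
8. n9.fin = "py"  [terminal]
9. n8.idx = false  [false]
10. n8.lab = 1  [len(g.fin) - 1]
11. n8.val = true  [true]
12. n8.cnt = -1  [-1]
13. n2.idx = true  [S₁.val or S₁.idx]
14. n2.lab = 3  [B.env * -1 + 9]
15. n2.val = false  [S₁.val == false]
16. n2.cnt = 23  [f.lim + 31]
17. n10.ok = 22  [S₁.cnt * 2 - 24]
18. n11.cnt = 20  [20]
19. n12.fin = "rq"  [terminal]
20. n13.fin = "kz"  [terminal]
21. n11.fin = true  [D.cnt > 19]
22. n10.fin = true  [true]
23. n0.idx = true  [S₁.cnt > 22]
24. n0.lab = 21  [S₁.cnt + S₁.lab - 5]
25. n0.val = false  [S₁.cnt == S₁.lab]
26. n0.cnt = 22  [S₁.cnt + S₁.lab - 4]

21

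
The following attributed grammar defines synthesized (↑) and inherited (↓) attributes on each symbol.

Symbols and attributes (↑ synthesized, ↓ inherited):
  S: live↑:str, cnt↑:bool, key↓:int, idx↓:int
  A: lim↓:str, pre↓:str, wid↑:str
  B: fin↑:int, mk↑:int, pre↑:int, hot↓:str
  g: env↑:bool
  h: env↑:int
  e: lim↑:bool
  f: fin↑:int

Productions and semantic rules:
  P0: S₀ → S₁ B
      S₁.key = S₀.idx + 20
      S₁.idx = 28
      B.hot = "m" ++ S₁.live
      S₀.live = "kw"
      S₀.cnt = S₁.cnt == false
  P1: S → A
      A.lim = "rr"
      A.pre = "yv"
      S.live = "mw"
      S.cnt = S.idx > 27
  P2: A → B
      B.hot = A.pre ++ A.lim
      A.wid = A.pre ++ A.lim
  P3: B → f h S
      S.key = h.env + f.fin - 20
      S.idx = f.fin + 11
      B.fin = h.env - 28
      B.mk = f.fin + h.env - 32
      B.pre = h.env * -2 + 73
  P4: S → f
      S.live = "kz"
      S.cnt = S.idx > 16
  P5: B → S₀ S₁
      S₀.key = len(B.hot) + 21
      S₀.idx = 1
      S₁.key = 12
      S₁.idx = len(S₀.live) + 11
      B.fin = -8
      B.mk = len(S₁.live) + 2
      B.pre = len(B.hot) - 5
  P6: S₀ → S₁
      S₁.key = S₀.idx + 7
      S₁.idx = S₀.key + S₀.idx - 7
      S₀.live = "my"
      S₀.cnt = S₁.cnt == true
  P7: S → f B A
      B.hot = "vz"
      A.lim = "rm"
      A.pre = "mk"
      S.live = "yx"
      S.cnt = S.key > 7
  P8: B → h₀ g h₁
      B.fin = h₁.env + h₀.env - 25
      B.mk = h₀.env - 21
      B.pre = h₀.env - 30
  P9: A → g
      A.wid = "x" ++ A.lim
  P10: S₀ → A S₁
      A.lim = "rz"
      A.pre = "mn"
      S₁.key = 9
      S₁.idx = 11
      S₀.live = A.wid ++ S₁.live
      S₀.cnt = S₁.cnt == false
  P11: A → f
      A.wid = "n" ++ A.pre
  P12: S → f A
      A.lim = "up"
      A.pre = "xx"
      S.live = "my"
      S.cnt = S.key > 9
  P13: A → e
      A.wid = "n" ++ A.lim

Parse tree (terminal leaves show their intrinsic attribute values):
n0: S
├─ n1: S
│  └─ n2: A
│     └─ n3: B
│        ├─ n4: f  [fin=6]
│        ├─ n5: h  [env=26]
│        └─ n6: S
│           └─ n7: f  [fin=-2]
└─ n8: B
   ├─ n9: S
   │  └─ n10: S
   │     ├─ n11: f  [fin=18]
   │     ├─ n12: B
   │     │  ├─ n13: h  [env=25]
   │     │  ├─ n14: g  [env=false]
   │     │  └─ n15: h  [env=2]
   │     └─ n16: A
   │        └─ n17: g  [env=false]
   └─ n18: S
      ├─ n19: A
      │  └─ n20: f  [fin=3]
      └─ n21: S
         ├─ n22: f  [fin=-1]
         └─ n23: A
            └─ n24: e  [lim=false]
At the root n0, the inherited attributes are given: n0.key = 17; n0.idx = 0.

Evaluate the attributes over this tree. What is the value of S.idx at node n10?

1. n0.key = 17  [given at root]
2. n0.idx = 0  [given at root]
3. n1.key = 20  [S₀.idx + 20]
4. n1.idx = 28  [28]
5. n2.lim = "rr"  ["rr"]
6. n2.pre = "yv"  ["yv"]
7. n3.hot = "yvrr"  [A.pre ++ A.lim]
8. n4.fin = 6  [terminal]
9. n5.env = 26  [terminal]
10. n6.key = 12  [h.env + f.fin - 20]
11. n6.idx = 17  [f.fin + 11]
12. n7.fin = -2  [terminal]
13. n6.live = "kz"  ["kz"]
14. n6.cnt = true  [S.idx > 16]
15. n3.fin = -2  [h.env - 28]
16. n3.mk = 0  [f.fin + h.env - 32]
17. n3.pre = 21  [h.env * -2 + 73]
18. n2.wid = "yvrr"  [A.pre ++ A.lim]
19. n1.live = "mw"  ["mw"]
20. n1.cnt = true  [S.idx > 27]
21. n8.hot = "mmw"  ["m" ++ S₁.live]
22. n9.key = 24  [len(B.hot) + 21]
23. n9.idx = 1  [1]
24. n10.key = 8  [S₀.idx + 7]
25. n10.idx = 18  [S₀.key + S₀.idx - 7]
26. n11.fin = 18  [terminal]
27. n12.hot = "vz"  ["vz"]
28. n13.env = 25  [terminal]
29. n14.env = false  [terminal]
30. n15.env = 2  [terminal]
31. n12.fin = 2  [h₁.env + h₀.env - 25]
32. n12.mk = 4  [h₀.env - 21]
33. n12.pre = -5  [h₀.env - 30]
34. n16.lim = "rm"  ["rm"]
35. n16.pre = "mk"  ["mk"]
36. n17.env = false  [terminal]
37. n16.wid = "xrm"  ["x" ++ A.lim]
38. n10.live = "yx"  ["yx"]
39. n10.cnt = true  [S.key > 7]
40. n9.live = "my"  ["my"]
41. n9.cnt = true  [S₁.cnt == true]
42. n18.key = 12  [12]
43. n18.idx = 13  [len(S₀.live) + 11]
44. n19.lim = "rz"  ["rz"]
45. n19.pre = "mn"  ["mn"]
46. n20.fin = 3  [terminal]
47. n19.wid = "nmn"  ["n" ++ A.pre]
48. n21.key = 9  [9]
49. n21.idx = 11  [11]
50. n22.fin = -1  [terminal]
51. n23.lim = "up"  ["up"]
52. n23.pre = "xx"  ["xx"]
53. n24.lim = false  [terminal]
54. n23.wid = "nup"  ["n" ++ A.lim]
55. n21.live = "my"  ["my"]
56. n21.cnt = false  [S.key > 9]
57. n18.live = "nmnmy"  [A.wid ++ S₁.live]
58. n18.cnt = true  [S₁.cnt == false]
59. n8.fin = -8  [-8]
60. n8.mk = 7  [len(S₁.live) + 2]
61. n8.pre = -2  [len(B.hot) - 5]
62. n0.live = "kw"  ["kw"]
63. n0.cnt = false  [S₁.cnt == false]

18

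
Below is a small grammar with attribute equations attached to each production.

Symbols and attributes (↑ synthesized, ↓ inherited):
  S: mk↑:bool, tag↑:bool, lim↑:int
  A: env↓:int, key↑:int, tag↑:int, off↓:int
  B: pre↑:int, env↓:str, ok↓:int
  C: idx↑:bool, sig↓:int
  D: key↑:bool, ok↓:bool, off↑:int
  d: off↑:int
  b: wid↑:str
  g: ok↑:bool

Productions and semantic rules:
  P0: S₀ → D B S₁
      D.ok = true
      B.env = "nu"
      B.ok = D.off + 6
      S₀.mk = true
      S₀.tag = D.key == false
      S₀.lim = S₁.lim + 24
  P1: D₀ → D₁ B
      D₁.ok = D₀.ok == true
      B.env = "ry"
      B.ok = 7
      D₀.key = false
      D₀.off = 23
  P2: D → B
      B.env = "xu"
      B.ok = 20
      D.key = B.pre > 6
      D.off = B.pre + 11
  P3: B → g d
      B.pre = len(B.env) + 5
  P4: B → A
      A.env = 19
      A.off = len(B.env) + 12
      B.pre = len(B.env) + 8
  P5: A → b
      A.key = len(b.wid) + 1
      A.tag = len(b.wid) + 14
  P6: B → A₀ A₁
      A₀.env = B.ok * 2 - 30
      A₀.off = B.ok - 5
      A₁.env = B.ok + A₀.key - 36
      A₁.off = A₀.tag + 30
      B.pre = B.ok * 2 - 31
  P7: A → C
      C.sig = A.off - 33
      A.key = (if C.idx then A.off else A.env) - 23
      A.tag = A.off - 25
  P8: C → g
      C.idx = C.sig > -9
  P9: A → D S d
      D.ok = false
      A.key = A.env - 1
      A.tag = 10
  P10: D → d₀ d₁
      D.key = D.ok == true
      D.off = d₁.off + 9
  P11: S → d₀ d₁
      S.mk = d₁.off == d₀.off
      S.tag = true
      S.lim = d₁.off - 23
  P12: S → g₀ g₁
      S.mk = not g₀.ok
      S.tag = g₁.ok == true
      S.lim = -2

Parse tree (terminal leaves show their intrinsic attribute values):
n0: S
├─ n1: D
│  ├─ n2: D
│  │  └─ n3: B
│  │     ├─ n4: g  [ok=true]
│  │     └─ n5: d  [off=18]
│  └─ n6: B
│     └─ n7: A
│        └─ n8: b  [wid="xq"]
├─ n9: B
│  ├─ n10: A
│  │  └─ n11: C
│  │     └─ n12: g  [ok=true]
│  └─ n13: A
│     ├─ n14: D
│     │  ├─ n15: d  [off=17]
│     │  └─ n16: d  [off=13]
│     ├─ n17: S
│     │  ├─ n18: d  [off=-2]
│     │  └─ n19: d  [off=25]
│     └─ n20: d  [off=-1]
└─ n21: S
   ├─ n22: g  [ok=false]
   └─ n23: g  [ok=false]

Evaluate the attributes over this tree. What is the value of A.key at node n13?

-3

1. n1.ok = true  [true]
2. n2.ok = true  [D₀.ok == true]
3. n3.env = "xu"  ["xu"]
4. n3.ok = 20  [20]
5. n4.ok = true  [terminal]
6. n5.off = 18  [terminal]
7. n3.pre = 7  [len(B.env) + 5]
8. n2.key = true  [B.pre > 6]
9. n2.off = 18  [B.pre + 11]
10. n6.env = "ry"  ["ry"]
11. n6.ok = 7  [7]
12. n7.env = 19  [19]
13. n7.off = 14  [len(B.env) + 12]
14. n8.wid = "xq"  [terminal]
15. n7.key = 3  [len(b.wid) + 1]
16. n7.tag = 16  [len(b.wid) + 14]
17. n6.pre = 10  [len(B.env) + 8]
18. n1.key = false  [false]
19. n1.off = 23  [23]
20. n9.env = "nu"  ["nu"]
21. n9.ok = 29  [D.off + 6]
22. n10.env = 28  [B.ok * 2 - 30]
23. n10.off = 24  [B.ok - 5]
24. n11.sig = -9  [A.off - 33]
25. n12.ok = true  [terminal]
26. n11.idx = false  [C.sig > -9]
27. n10.key = 5  [(if C.idx then A.off else A.env) - 23]
28. n10.tag = -1  [A.off - 25]
29. n13.env = -2  [B.ok + A₀.key - 36]
30. n13.off = 29  [A₀.tag + 30]
31. n14.ok = false  [false]
32. n15.off = 17  [terminal]
33. n16.off = 13  [terminal]
34. n14.key = false  [D.ok == true]
35. n14.off = 22  [d₁.off + 9]
36. n18.off = -2  [terminal]
37. n19.off = 25  [terminal]
38. n17.mk = false  [d₁.off == d₀.off]
39. n17.tag = true  [true]
40. n17.lim = 2  [d₁.off - 23]
41. n20.off = -1  [terminal]
42. n13.key = -3  [A.env - 1]
43. n13.tag = 10  [10]
44. n9.pre = 27  [B.ok * 2 - 31]
45. n22.ok = false  [terminal]
46. n23.ok = false  [terminal]
47. n21.mk = true  [not g₀.ok]
48. n21.tag = false  [g₁.ok == true]
49. n21.lim = -2  [-2]
50. n0.mk = true  [true]
51. n0.tag = true  [D.key == false]
52. n0.lim = 22  [S₁.lim + 24]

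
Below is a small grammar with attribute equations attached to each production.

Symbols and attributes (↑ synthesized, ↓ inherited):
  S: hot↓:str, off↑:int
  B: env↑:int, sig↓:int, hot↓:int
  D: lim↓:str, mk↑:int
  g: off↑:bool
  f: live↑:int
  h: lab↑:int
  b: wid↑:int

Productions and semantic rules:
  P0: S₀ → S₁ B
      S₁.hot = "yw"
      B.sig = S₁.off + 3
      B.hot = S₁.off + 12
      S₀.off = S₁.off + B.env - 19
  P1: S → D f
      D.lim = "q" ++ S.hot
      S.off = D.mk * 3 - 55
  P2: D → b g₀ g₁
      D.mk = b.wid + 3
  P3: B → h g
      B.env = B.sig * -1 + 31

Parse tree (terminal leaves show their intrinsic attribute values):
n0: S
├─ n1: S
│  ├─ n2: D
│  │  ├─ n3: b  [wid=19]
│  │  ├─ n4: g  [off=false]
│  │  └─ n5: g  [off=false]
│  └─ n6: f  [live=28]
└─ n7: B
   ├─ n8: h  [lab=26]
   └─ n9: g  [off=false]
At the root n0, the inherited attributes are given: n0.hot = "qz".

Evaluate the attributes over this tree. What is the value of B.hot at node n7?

1. n0.hot = "qz"  [given at root]
2. n1.hot = "yw"  ["yw"]
3. n2.lim = "qyw"  ["q" ++ S.hot]
4. n3.wid = 19  [terminal]
5. n4.off = false  [terminal]
6. n5.off = false  [terminal]
7. n2.mk = 22  [b.wid + 3]
8. n6.live = 28  [terminal]
9. n1.off = 11  [D.mk * 3 - 55]
10. n7.sig = 14  [S₁.off + 3]
11. n7.hot = 23  [S₁.off + 12]
12. n8.lab = 26  [terminal]
13. n9.off = false  [terminal]
14. n7.env = 17  [B.sig * -1 + 31]
15. n0.off = 9  [S₁.off + B.env - 19]

23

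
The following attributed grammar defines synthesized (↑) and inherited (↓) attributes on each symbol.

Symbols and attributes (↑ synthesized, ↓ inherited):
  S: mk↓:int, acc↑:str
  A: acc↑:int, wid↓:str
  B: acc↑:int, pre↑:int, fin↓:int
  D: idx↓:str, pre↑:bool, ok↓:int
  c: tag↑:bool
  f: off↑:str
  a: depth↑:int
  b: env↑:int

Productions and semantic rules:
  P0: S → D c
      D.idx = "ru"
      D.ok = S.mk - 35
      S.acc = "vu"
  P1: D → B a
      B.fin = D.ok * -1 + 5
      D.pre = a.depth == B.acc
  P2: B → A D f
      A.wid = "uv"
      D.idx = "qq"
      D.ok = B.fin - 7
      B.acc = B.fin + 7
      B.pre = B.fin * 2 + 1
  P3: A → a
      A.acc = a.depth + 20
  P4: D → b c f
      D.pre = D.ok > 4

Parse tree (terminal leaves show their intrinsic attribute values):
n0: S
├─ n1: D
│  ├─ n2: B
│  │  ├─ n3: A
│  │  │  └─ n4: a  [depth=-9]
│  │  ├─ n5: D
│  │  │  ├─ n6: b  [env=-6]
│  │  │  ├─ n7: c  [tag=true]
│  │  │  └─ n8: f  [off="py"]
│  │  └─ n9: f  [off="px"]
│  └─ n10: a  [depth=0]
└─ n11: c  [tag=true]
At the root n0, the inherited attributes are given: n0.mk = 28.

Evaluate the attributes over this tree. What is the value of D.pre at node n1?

false

1. n0.mk = 28  [given at root]
2. n1.idx = "ru"  ["ru"]
3. n1.ok = -7  [S.mk - 35]
4. n2.fin = 12  [D.ok * -1 + 5]
5. n3.wid = "uv"  ["uv"]
6. n4.depth = -9  [terminal]
7. n3.acc = 11  [a.depth + 20]
8. n5.idx = "qq"  ["qq"]
9. n5.ok = 5  [B.fin - 7]
10. n6.env = -6  [terminal]
11. n7.tag = true  [terminal]
12. n8.off = "py"  [terminal]
13. n5.pre = true  [D.ok > 4]
14. n9.off = "px"  [terminal]
15. n2.acc = 19  [B.fin + 7]
16. n2.pre = 25  [B.fin * 2 + 1]
17. n10.depth = 0  [terminal]
18. n1.pre = false  [a.depth == B.acc]
19. n11.tag = true  [terminal]
20. n0.acc = "vu"  ["vu"]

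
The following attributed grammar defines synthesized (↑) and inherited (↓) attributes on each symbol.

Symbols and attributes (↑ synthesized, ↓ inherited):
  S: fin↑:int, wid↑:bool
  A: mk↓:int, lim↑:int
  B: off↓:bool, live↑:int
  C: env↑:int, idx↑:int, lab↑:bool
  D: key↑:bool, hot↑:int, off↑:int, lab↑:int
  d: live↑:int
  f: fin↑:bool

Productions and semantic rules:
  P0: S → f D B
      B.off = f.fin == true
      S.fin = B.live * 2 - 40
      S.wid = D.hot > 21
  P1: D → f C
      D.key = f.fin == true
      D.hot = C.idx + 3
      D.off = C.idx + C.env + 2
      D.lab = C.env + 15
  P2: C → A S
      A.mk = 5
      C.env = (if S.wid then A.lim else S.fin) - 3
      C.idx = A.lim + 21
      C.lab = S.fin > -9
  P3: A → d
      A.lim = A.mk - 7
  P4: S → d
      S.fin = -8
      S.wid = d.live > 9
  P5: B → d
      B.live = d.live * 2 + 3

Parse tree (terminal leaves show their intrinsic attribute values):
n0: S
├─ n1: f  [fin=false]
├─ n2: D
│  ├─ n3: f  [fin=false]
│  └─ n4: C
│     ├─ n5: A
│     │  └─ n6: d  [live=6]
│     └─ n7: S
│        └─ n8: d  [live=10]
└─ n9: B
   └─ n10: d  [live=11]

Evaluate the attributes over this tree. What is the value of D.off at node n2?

16

1. n1.fin = false  [terminal]
2. n3.fin = false  [terminal]
3. n5.mk = 5  [5]
4. n6.live = 6  [terminal]
5. n5.lim = -2  [A.mk - 7]
6. n8.live = 10  [terminal]
7. n7.fin = -8  [-8]
8. n7.wid = true  [d.live > 9]
9. n4.env = -5  [(if S.wid then A.lim else S.fin) - 3]
10. n4.idx = 19  [A.lim + 21]
11. n4.lab = true  [S.fin > -9]
12. n2.key = false  [f.fin == true]
13. n2.hot = 22  [C.idx + 3]
14. n2.off = 16  [C.idx + C.env + 2]
15. n2.lab = 10  [C.env + 15]
16. n9.off = false  [f.fin == true]
17. n10.live = 11  [terminal]
18. n9.live = 25  [d.live * 2 + 3]
19. n0.fin = 10  [B.live * 2 - 40]
20. n0.wid = true  [D.hot > 21]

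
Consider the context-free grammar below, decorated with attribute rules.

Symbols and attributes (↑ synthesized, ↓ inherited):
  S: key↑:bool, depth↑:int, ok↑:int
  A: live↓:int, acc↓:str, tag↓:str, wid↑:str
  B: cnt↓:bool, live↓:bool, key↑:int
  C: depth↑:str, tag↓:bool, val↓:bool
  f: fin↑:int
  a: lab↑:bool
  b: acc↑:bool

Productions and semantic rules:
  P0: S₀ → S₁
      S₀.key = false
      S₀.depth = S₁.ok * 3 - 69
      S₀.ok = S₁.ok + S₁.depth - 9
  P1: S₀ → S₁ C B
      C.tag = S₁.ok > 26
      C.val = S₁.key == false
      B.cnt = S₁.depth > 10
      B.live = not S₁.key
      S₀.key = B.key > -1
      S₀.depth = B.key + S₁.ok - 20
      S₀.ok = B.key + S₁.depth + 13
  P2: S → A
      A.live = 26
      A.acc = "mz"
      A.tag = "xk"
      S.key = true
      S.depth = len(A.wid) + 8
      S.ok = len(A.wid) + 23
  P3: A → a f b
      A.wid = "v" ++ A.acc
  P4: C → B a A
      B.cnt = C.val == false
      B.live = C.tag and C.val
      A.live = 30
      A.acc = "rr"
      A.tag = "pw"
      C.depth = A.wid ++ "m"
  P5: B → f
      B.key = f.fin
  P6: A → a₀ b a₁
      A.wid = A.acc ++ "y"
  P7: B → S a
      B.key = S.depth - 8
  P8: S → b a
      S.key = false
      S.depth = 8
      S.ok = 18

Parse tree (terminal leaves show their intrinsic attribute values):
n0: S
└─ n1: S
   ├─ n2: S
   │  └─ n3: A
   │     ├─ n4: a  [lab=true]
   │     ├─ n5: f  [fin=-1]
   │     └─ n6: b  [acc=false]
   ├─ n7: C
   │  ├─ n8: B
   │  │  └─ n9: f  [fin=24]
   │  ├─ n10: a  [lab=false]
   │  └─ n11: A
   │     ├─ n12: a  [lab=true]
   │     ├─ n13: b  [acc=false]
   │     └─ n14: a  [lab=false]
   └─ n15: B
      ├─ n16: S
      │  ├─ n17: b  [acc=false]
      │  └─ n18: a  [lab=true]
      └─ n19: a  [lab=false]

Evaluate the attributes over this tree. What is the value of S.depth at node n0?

3

1. n3.live = 26  [26]
2. n3.acc = "mz"  ["mz"]
3. n3.tag = "xk"  ["xk"]
4. n4.lab = true  [terminal]
5. n5.fin = -1  [terminal]
6. n6.acc = false  [terminal]
7. n3.wid = "vmz"  ["v" ++ A.acc]
8. n2.key = true  [true]
9. n2.depth = 11  [len(A.wid) + 8]
10. n2.ok = 26  [len(A.wid) + 23]
11. n7.tag = false  [S₁.ok > 26]
12. n7.val = false  [S₁.key == false]
13. n8.cnt = true  [C.val == false]
14. n8.live = false  [C.tag and C.val]
15. n9.fin = 24  [terminal]
16. n8.key = 24  [f.fin]
17. n10.lab = false  [terminal]
18. n11.live = 30  [30]
19. n11.acc = "rr"  ["rr"]
20. n11.tag = "pw"  ["pw"]
21. n12.lab = true  [terminal]
22. n13.acc = false  [terminal]
23. n14.lab = false  [terminal]
24. n11.wid = "rry"  [A.acc ++ "y"]
25. n7.depth = "rrym"  [A.wid ++ "m"]
26. n15.cnt = true  [S₁.depth > 10]
27. n15.live = false  [not S₁.key]
28. n17.acc = false  [terminal]
29. n18.lab = true  [terminal]
30. n16.key = false  [false]
31. n16.depth = 8  [8]
32. n16.ok = 18  [18]
33. n19.lab = false  [terminal]
34. n15.key = 0  [S.depth - 8]
35. n1.key = true  [B.key > -1]
36. n1.depth = 6  [B.key + S₁.ok - 20]
37. n1.ok = 24  [B.key + S₁.depth + 13]
38. n0.key = false  [false]
39. n0.depth = 3  [S₁.ok * 3 - 69]
40. n0.ok = 21  [S₁.ok + S₁.depth - 9]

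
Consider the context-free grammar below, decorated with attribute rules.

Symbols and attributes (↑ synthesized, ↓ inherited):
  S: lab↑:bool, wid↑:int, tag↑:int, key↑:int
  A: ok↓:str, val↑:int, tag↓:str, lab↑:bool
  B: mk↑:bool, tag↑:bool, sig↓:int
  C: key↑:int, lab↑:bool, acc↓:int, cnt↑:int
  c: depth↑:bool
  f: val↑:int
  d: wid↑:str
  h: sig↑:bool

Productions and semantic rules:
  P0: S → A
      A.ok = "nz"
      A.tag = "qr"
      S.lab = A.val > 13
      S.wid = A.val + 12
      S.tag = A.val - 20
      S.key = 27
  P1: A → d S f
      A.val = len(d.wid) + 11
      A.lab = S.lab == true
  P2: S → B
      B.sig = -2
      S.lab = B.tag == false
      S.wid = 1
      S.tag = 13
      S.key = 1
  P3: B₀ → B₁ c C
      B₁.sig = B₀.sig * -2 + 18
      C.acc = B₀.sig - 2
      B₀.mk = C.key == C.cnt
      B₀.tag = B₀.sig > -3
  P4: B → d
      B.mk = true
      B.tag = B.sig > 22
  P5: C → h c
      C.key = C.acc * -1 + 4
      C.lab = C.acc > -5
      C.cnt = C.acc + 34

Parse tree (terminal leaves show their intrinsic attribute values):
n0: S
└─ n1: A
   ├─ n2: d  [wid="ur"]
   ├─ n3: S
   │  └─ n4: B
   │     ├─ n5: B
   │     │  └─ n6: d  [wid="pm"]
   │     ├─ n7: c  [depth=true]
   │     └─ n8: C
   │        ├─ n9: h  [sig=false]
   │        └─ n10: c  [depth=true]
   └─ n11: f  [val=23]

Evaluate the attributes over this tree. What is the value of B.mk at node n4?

false

1. n1.ok = "nz"  ["nz"]
2. n1.tag = "qr"  ["qr"]
3. n2.wid = "ur"  [terminal]
4. n4.sig = -2  [-2]
5. n5.sig = 22  [B₀.sig * -2 + 18]
6. n6.wid = "pm"  [terminal]
7. n5.mk = true  [true]
8. n5.tag = false  [B.sig > 22]
9. n7.depth = true  [terminal]
10. n8.acc = -4  [B₀.sig - 2]
11. n9.sig = false  [terminal]
12. n10.depth = true  [terminal]
13. n8.key = 8  [C.acc * -1 + 4]
14. n8.lab = true  [C.acc > -5]
15. n8.cnt = 30  [C.acc + 34]
16. n4.mk = false  [C.key == C.cnt]
17. n4.tag = true  [B₀.sig > -3]
18. n3.lab = false  [B.tag == false]
19. n3.wid = 1  [1]
20. n3.tag = 13  [13]
21. n3.key = 1  [1]
22. n11.val = 23  [terminal]
23. n1.val = 13  [len(d.wid) + 11]
24. n1.lab = false  [S.lab == true]
25. n0.lab = false  [A.val > 13]
26. n0.wid = 25  [A.val + 12]
27. n0.tag = -7  [A.val - 20]
28. n0.key = 27  [27]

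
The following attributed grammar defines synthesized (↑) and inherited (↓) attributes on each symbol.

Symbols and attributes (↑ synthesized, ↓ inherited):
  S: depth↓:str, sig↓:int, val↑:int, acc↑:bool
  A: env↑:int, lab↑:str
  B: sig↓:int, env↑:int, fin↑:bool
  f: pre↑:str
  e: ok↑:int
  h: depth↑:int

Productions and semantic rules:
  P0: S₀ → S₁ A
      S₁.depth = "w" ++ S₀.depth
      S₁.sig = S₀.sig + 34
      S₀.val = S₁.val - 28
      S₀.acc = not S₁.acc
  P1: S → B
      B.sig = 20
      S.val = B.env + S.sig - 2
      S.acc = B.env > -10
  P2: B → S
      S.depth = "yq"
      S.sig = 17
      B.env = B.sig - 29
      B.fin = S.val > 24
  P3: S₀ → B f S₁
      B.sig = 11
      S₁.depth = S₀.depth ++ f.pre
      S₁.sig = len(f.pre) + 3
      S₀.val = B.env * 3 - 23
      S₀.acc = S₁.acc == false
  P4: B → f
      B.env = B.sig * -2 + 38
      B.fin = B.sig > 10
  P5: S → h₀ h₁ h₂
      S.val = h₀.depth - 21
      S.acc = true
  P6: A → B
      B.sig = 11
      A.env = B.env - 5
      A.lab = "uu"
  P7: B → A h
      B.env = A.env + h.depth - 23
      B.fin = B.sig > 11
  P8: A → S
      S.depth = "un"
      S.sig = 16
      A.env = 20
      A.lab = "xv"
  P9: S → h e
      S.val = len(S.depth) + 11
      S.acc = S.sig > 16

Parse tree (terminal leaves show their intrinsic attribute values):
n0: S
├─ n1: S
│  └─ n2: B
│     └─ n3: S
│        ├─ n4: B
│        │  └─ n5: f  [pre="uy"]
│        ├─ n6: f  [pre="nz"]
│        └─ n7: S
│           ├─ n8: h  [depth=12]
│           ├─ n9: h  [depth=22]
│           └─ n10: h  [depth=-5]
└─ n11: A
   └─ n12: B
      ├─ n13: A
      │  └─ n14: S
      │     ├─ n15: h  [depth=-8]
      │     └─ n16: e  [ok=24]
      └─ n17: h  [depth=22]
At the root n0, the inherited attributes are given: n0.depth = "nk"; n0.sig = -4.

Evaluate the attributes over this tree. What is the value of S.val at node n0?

-9

1. n0.depth = "nk"  [given at root]
2. n0.sig = -4  [given at root]
3. n1.depth = "wnk"  ["w" ++ S₀.depth]
4. n1.sig = 30  [S₀.sig + 34]
5. n2.sig = 20  [20]
6. n3.depth = "yq"  ["yq"]
7. n3.sig = 17  [17]
8. n4.sig = 11  [11]
9. n5.pre = "uy"  [terminal]
10. n4.env = 16  [B.sig * -2 + 38]
11. n4.fin = true  [B.sig > 10]
12. n6.pre = "nz"  [terminal]
13. n7.depth = "yqnz"  [S₀.depth ++ f.pre]
14. n7.sig = 5  [len(f.pre) + 3]
15. n8.depth = 12  [terminal]
16. n9.depth = 22  [terminal]
17. n10.depth = -5  [terminal]
18. n7.val = -9  [h₀.depth - 21]
19. n7.acc = true  [true]
20. n3.val = 25  [B.env * 3 - 23]
21. n3.acc = false  [S₁.acc == false]
22. n2.env = -9  [B.sig - 29]
23. n2.fin = true  [S.val > 24]
24. n1.val = 19  [B.env + S.sig - 2]
25. n1.acc = true  [B.env > -10]
26. n12.sig = 11  [11]
27. n14.depth = "un"  ["un"]
28. n14.sig = 16  [16]
29. n15.depth = -8  [terminal]
30. n16.ok = 24  [terminal]
31. n14.val = 13  [len(S.depth) + 11]
32. n14.acc = false  [S.sig > 16]
33. n13.env = 20  [20]
34. n13.lab = "xv"  ["xv"]
35. n17.depth = 22  [terminal]
36. n12.env = 19  [A.env + h.depth - 23]
37. n12.fin = false  [B.sig > 11]
38. n11.env = 14  [B.env - 5]
39. n11.lab = "uu"  ["uu"]
40. n0.val = -9  [S₁.val - 28]
41. n0.acc = false  [not S₁.acc]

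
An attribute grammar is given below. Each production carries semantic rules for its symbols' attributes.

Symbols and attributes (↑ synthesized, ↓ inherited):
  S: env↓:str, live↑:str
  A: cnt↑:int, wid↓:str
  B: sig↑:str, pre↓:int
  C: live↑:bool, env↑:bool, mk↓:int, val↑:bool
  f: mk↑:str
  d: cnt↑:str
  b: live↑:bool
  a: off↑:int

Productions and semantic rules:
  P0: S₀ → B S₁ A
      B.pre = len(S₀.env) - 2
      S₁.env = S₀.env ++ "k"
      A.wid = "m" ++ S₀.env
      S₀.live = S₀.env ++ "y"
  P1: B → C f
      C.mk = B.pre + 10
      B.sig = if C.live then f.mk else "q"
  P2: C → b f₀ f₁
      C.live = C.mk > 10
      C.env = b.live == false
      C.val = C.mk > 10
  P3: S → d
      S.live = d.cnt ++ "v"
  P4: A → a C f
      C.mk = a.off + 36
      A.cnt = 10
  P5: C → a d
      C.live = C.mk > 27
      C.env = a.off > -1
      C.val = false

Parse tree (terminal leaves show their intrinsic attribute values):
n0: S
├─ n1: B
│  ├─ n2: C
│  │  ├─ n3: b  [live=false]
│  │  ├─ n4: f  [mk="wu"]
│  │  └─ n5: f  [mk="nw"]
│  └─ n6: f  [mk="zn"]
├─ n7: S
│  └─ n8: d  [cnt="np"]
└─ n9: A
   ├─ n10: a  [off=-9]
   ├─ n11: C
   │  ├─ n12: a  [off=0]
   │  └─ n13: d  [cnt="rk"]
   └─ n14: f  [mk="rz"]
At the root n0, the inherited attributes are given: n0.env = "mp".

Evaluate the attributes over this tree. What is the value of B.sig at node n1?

1. n0.env = "mp"  [given at root]
2. n1.pre = 0  [len(S₀.env) - 2]
3. n2.mk = 10  [B.pre + 10]
4. n3.live = false  [terminal]
5. n4.mk = "wu"  [terminal]
6. n5.mk = "nw"  [terminal]
7. n2.live = false  [C.mk > 10]
8. n2.env = true  [b.live == false]
9. n2.val = false  [C.mk > 10]
10. n6.mk = "zn"  [terminal]
11. n1.sig = "q"  [if C.live then f.mk else "q"]
12. n7.env = "mpk"  [S₀.env ++ "k"]
13. n8.cnt = "np"  [terminal]
14. n7.live = "npv"  [d.cnt ++ "v"]
15. n9.wid = "mmp"  ["m" ++ S₀.env]
16. n10.off = -9  [terminal]
17. n11.mk = 27  [a.off + 36]
18. n12.off = 0  [terminal]
19. n13.cnt = "rk"  [terminal]
20. n11.live = false  [C.mk > 27]
21. n11.env = true  [a.off > -1]
22. n11.val = false  [false]
23. n14.mk = "rz"  [terminal]
24. n9.cnt = 10  [10]
25. n0.live = "mpy"  [S₀.env ++ "y"]

"q"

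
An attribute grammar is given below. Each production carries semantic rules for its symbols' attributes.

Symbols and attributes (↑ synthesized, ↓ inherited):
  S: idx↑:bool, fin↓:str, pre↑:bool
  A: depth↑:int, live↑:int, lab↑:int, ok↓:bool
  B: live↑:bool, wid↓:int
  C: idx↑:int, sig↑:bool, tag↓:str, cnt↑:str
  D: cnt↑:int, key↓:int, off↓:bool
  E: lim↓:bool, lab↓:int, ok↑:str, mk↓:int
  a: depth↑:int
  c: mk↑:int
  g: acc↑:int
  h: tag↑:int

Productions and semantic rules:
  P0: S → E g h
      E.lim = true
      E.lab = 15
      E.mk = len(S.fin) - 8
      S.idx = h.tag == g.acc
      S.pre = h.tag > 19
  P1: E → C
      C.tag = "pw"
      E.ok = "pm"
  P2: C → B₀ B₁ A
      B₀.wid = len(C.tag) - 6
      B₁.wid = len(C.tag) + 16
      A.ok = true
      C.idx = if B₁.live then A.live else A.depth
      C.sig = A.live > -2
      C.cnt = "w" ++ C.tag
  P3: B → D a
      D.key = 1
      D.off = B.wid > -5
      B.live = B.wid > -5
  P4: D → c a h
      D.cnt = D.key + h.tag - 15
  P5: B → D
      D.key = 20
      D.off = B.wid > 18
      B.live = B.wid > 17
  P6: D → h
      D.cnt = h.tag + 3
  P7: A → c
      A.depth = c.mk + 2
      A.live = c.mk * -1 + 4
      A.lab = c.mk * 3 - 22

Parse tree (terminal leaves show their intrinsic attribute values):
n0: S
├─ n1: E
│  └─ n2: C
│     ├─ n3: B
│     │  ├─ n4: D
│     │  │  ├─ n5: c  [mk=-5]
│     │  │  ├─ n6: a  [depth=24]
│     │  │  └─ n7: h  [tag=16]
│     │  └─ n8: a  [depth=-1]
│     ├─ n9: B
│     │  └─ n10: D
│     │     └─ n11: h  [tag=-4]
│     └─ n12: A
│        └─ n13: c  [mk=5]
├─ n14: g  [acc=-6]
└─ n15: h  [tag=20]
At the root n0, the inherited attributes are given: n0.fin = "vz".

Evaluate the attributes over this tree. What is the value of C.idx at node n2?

1. n0.fin = "vz"  [given at root]
2. n1.lim = true  [true]
3. n1.lab = 15  [15]
4. n1.mk = -6  [len(S.fin) - 8]
5. n2.tag = "pw"  ["pw"]
6. n3.wid = -4  [len(C.tag) - 6]
7. n4.key = 1  [1]
8. n4.off = true  [B.wid > -5]
9. n5.mk = -5  [terminal]
10. n6.depth = 24  [terminal]
11. n7.tag = 16  [terminal]
12. n4.cnt = 2  [D.key + h.tag - 15]
13. n8.depth = -1  [terminal]
14. n3.live = true  [B.wid > -5]
15. n9.wid = 18  [len(C.tag) + 16]
16. n10.key = 20  [20]
17. n10.off = false  [B.wid > 18]
18. n11.tag = -4  [terminal]
19. n10.cnt = -1  [h.tag + 3]
20. n9.live = true  [B.wid > 17]
21. n12.ok = true  [true]
22. n13.mk = 5  [terminal]
23. n12.depth = 7  [c.mk + 2]
24. n12.live = -1  [c.mk * -1 + 4]
25. n12.lab = -7  [c.mk * 3 - 22]
26. n2.idx = -1  [if B₁.live then A.live else A.depth]
27. n2.sig = true  [A.live > -2]
28. n2.cnt = "wpw"  ["w" ++ C.tag]
29. n1.ok = "pm"  ["pm"]
30. n14.acc = -6  [terminal]
31. n15.tag = 20  [terminal]
32. n0.idx = false  [h.tag == g.acc]
33. n0.pre = true  [h.tag > 19]

-1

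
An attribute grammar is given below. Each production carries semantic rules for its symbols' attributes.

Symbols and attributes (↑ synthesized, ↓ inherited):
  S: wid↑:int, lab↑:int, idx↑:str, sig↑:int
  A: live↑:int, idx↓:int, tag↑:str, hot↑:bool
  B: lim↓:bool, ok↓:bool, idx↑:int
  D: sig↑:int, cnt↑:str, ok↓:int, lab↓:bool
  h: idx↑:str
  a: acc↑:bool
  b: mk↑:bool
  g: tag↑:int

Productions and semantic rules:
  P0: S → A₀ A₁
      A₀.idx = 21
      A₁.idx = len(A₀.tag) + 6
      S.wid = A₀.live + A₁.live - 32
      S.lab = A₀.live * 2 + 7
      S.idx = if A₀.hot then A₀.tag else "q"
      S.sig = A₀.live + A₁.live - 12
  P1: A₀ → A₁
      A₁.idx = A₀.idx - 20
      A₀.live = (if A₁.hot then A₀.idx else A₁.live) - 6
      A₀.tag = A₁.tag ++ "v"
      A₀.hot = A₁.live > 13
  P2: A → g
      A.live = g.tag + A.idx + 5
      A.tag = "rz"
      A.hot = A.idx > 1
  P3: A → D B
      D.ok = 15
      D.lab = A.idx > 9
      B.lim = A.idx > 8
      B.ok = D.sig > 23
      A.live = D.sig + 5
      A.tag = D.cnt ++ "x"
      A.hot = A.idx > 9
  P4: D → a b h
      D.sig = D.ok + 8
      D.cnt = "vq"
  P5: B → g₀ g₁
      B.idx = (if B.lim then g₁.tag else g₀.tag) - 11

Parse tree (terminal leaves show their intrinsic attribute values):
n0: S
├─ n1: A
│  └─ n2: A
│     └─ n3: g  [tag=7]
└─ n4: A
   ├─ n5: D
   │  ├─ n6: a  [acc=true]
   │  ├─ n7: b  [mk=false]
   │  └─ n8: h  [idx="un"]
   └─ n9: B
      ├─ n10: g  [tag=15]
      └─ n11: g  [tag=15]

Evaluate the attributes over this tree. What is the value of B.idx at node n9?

4

1. n1.idx = 21  [21]
2. n2.idx = 1  [A₀.idx - 20]
3. n3.tag = 7  [terminal]
4. n2.live = 13  [g.tag + A.idx + 5]
5. n2.tag = "rz"  ["rz"]
6. n2.hot = false  [A.idx > 1]
7. n1.live = 7  [(if A₁.hot then A₀.idx else A₁.live) - 6]
8. n1.tag = "rzv"  [A₁.tag ++ "v"]
9. n1.hot = false  [A₁.live > 13]
10. n4.idx = 9  [len(A₀.tag) + 6]
11. n5.ok = 15  [15]
12. n5.lab = false  [A.idx > 9]
13. n6.acc = true  [terminal]
14. n7.mk = false  [terminal]
15. n8.idx = "un"  [terminal]
16. n5.sig = 23  [D.ok + 8]
17. n5.cnt = "vq"  ["vq"]
18. n9.lim = true  [A.idx > 8]
19. n9.ok = false  [D.sig > 23]
20. n10.tag = 15  [terminal]
21. n11.tag = 15  [terminal]
22. n9.idx = 4  [(if B.lim then g₁.tag else g₀.tag) - 11]
23. n4.live = 28  [D.sig + 5]
24. n4.tag = "vqx"  [D.cnt ++ "x"]
25. n4.hot = false  [A.idx > 9]
26. n0.wid = 3  [A₀.live + A₁.live - 32]
27. n0.lab = 21  [A₀.live * 2 + 7]
28. n0.idx = "q"  [if A₀.hot then A₀.tag else "q"]
29. n0.sig = 23  [A₀.live + A₁.live - 12]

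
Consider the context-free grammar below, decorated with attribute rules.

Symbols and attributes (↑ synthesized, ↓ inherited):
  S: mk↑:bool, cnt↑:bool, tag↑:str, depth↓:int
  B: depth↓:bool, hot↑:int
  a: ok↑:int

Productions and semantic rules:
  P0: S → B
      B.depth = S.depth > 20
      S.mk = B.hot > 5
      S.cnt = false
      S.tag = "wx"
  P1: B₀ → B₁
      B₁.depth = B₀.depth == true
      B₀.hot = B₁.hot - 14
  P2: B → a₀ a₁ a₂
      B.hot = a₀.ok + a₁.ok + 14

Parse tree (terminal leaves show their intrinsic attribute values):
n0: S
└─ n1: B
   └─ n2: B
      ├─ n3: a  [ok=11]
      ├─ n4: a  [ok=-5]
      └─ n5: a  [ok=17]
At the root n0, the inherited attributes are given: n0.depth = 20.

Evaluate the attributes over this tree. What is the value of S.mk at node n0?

1. n0.depth = 20  [given at root]
2. n1.depth = false  [S.depth > 20]
3. n2.depth = false  [B₀.depth == true]
4. n3.ok = 11  [terminal]
5. n4.ok = -5  [terminal]
6. n5.ok = 17  [terminal]
7. n2.hot = 20  [a₀.ok + a₁.ok + 14]
8. n1.hot = 6  [B₁.hot - 14]
9. n0.mk = true  [B.hot > 5]
10. n0.cnt = false  [false]
11. n0.tag = "wx"  ["wx"]

true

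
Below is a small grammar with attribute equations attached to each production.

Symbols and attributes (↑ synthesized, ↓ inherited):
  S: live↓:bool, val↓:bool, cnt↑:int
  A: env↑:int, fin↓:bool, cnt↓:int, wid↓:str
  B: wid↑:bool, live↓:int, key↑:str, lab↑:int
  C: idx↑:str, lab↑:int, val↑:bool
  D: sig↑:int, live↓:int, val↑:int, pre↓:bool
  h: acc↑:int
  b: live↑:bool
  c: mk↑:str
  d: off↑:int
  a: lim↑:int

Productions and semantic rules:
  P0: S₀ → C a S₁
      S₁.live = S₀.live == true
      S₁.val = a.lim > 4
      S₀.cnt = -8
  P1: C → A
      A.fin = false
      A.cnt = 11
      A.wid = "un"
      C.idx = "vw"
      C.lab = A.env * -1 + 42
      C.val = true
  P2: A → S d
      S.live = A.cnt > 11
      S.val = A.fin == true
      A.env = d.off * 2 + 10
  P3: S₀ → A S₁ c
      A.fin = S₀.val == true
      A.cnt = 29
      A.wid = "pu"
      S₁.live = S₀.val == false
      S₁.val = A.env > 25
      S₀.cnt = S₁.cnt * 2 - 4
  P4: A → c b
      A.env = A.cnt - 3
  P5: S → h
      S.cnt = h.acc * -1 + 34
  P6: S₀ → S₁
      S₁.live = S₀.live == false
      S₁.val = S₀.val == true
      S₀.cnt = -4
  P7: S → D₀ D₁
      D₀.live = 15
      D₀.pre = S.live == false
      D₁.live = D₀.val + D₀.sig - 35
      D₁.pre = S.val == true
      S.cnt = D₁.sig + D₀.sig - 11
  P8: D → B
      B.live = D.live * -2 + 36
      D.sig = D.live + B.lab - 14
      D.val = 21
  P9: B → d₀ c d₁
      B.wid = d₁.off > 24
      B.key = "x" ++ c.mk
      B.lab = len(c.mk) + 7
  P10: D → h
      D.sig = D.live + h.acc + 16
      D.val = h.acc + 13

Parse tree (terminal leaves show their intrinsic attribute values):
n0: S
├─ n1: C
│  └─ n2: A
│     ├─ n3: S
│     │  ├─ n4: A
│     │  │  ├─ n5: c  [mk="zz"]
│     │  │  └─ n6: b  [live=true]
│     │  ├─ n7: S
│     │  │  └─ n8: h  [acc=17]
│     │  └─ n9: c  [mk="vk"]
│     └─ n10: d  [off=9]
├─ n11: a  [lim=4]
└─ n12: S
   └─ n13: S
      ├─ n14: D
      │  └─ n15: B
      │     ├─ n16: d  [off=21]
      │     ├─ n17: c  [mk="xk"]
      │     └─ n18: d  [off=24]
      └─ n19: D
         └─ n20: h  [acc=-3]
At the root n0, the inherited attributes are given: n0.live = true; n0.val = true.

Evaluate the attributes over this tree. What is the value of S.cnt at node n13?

8

1. n0.live = true  [given at root]
2. n0.val = true  [given at root]
3. n2.fin = false  [false]
4. n2.cnt = 11  [11]
5. n2.wid = "un"  ["un"]
6. n3.live = false  [A.cnt > 11]
7. n3.val = false  [A.fin == true]
8. n4.fin = false  [S₀.val == true]
9. n4.cnt = 29  [29]
10. n4.wid = "pu"  ["pu"]
11. n5.mk = "zz"  [terminal]
12. n6.live = true  [terminal]
13. n4.env = 26  [A.cnt - 3]
14. n7.live = true  [S₀.val == false]
15. n7.val = true  [A.env > 25]
16. n8.acc = 17  [terminal]
17. n7.cnt = 17  [h.acc * -1 + 34]
18. n9.mk = "vk"  [terminal]
19. n3.cnt = 30  [S₁.cnt * 2 - 4]
20. n10.off = 9  [terminal]
21. n2.env = 28  [d.off * 2 + 10]
22. n1.idx = "vw"  ["vw"]
23. n1.lab = 14  [A.env * -1 + 42]
24. n1.val = true  [true]
25. n11.lim = 4  [terminal]
26. n12.live = true  [S₀.live == true]
27. n12.val = false  [a.lim > 4]
28. n13.live = false  [S₀.live == false]
29. n13.val = false  [S₀.val == true]
30. n14.live = 15  [15]
31. n14.pre = true  [S.live == false]
32. n15.live = 6  [D.live * -2 + 36]
33. n16.off = 21  [terminal]
34. n17.mk = "xk"  [terminal]
35. n18.off = 24  [terminal]
36. n15.wid = false  [d₁.off > 24]
37. n15.key = "xxk"  ["x" ++ c.mk]
38. n15.lab = 9  [len(c.mk) + 7]
39. n14.sig = 10  [D.live + B.lab - 14]
40. n14.val = 21  [21]
41. n19.live = -4  [D₀.val + D₀.sig - 35]
42. n19.pre = false  [S.val == true]
43. n20.acc = -3  [terminal]
44. n19.sig = 9  [D.live + h.acc + 16]
45. n19.val = 10  [h.acc + 13]
46. n13.cnt = 8  [D₁.sig + D₀.sig - 11]
47. n12.cnt = -4  [-4]
48. n0.cnt = -8  [-8]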